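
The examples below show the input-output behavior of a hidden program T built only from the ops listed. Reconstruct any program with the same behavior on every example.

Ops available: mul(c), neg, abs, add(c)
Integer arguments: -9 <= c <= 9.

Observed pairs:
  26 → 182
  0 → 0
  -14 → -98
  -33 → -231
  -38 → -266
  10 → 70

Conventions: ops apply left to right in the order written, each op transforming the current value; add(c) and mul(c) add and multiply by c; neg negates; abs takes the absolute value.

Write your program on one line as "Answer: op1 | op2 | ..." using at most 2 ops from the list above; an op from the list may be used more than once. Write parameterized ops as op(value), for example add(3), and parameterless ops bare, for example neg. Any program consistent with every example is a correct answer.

neg | mul(-7)

Check, running the answer program on each example:
  26 -> -26 -> 182
  0 -> 0 -> 0
  -14 -> 14 -> -98
  -33 -> 33 -> -231
  -38 -> 38 -> -266
  10 -> -10 -> 70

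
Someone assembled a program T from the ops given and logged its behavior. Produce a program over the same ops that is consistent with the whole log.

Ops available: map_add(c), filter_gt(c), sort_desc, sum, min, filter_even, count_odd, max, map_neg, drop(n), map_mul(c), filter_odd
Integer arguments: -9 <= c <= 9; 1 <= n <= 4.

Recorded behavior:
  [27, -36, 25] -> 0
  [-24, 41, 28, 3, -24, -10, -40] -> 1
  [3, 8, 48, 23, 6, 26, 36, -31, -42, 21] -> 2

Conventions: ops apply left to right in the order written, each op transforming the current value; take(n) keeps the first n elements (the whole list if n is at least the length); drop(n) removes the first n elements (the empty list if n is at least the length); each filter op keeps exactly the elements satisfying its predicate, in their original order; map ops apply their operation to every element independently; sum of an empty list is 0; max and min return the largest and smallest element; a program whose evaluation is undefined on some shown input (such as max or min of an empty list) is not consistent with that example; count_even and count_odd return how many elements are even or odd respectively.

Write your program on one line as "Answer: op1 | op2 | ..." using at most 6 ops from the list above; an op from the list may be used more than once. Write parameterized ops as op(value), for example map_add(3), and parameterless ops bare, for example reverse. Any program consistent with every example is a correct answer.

map_add(5) | sort_desc | map_neg | filter_odd | drop(4) | count_odd

Check, running the answer program on each example:
  [27, -36, 25] -> [32, -31, 30] -> [32, 30, -31] -> [-32, -30, 31] -> [31] -> [] -> 0
  [-24, 41, 28, 3, -24, -10, -40] -> [-19, 46, 33, 8, -19, -5, -35] -> [46, 33, 8, -5, -19, -19, -35] -> [-46, -33, -8, 5, 19, 19, 35] -> [-33, 5, 19, 19, 35] -> [35] -> 1
  [3, 8, 48, 23, 6, 26, 36, -31, -42, 21] -> [8, 13, 53, 28, 11, 31, 41, -26, -37, 26] -> [53, 41, 31, 28, 26, 13, 11, 8, -26, -37] -> [-53, -41, -31, -28, -26, -13, -11, -8, 26, 37] -> [-53, -41, -31, -13, -11, 37] -> [-11, 37] -> 2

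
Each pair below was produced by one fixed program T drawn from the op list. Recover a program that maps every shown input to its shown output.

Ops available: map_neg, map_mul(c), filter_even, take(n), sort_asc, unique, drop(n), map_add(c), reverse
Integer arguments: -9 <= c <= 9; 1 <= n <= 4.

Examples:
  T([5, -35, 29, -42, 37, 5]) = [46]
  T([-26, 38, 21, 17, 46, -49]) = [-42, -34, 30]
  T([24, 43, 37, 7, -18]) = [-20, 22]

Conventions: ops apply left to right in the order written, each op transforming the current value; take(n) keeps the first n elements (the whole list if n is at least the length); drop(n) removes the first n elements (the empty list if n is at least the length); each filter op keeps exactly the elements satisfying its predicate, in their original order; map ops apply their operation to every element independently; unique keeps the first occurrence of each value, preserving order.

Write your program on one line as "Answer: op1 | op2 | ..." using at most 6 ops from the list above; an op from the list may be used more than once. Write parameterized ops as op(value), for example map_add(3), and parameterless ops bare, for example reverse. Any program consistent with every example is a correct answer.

unique | map_neg | filter_even | sort_asc | map_add(4)

Check, running the answer program on each example:
  [5, -35, 29, -42, 37, 5] -> [5, -35, 29, -42, 37] -> [-5, 35, -29, 42, -37] -> [42] -> [42] -> [46]
  [-26, 38, 21, 17, 46, -49] -> [-26, 38, 21, 17, 46, -49] -> [26, -38, -21, -17, -46, 49] -> [26, -38, -46] -> [-46, -38, 26] -> [-42, -34, 30]
  [24, 43, 37, 7, -18] -> [24, 43, 37, 7, -18] -> [-24, -43, -37, -7, 18] -> [-24, 18] -> [-24, 18] -> [-20, 22]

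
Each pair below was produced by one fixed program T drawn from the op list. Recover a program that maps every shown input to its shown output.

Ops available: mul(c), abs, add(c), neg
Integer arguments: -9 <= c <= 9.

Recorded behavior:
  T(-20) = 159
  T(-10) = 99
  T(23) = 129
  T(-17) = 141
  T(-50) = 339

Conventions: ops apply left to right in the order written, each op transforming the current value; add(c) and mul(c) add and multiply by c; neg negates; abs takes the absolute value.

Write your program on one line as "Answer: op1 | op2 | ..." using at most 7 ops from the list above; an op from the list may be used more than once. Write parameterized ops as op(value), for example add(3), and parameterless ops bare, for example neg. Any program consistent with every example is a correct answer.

add(-4) | abs | neg | mul(2) | add(-5) | mul(-3)

Check, running the answer program on each example:
  -20 -> -24 -> 24 -> -24 -> -48 -> -53 -> 159
  -10 -> -14 -> 14 -> -14 -> -28 -> -33 -> 99
  23 -> 19 -> 19 -> -19 -> -38 -> -43 -> 129
  -17 -> -21 -> 21 -> -21 -> -42 -> -47 -> 141
  -50 -> -54 -> 54 -> -54 -> -108 -> -113 -> 339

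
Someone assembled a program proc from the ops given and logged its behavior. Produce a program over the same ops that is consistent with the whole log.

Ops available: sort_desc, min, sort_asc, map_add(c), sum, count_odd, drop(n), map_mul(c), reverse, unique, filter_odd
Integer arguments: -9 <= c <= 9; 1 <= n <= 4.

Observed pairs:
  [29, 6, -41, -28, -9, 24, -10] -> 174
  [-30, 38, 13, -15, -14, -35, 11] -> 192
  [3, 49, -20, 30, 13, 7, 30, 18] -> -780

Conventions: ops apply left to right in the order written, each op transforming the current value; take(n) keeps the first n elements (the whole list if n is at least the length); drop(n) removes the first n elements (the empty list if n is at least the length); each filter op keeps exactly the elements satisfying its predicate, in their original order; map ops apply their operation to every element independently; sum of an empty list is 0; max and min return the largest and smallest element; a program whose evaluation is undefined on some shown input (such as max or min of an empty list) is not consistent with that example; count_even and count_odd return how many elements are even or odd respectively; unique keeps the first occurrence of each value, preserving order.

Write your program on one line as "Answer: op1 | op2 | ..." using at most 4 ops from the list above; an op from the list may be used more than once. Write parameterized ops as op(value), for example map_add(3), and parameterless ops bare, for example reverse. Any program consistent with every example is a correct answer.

map_mul(-6) | sort_desc | sum

Check, running the answer program on each example:
  [29, 6, -41, -28, -9, 24, -10] -> [-174, -36, 246, 168, 54, -144, 60] -> [246, 168, 60, 54, -36, -144, -174] -> 174
  [-30, 38, 13, -15, -14, -35, 11] -> [180, -228, -78, 90, 84, 210, -66] -> [210, 180, 90, 84, -66, -78, -228] -> 192
  [3, 49, -20, 30, 13, 7, 30, 18] -> [-18, -294, 120, -180, -78, -42, -180, -108] -> [120, -18, -42, -78, -108, -180, -180, -294] -> -780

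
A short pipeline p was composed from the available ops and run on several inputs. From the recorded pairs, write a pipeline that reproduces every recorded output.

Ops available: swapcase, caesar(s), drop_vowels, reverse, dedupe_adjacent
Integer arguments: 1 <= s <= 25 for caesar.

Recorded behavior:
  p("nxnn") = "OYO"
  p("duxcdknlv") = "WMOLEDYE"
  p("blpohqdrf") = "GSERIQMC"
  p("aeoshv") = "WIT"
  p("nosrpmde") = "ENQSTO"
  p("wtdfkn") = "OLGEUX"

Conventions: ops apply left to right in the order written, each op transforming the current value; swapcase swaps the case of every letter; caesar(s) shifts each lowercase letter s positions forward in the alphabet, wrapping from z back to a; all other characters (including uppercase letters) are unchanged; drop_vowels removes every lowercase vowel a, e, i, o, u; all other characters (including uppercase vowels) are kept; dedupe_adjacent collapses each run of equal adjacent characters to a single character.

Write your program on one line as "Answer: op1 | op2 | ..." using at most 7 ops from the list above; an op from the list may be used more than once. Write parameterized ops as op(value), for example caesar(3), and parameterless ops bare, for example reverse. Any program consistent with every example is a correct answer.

drop_vowels | caesar(8) | dedupe_adjacent | caesar(19) | swapcase | reverse

Check, running the answer program on each example:
  "nxnn" -> "nxnn" -> "vfvv" -> "vfv" -> "oyo" -> "OYO" -> "OYO"
  "duxcdknlv" -> "dxcdknlv" -> "lfklsvtd" -> "lfklsvtd" -> "eydelomw" -> "EYDELOMW" -> "WMOLEDYE"
  "blpohqdrf" -> "blphqdrf" -> "jtxpylzn" -> "jtxpylzn" -> "cmqiresg" -> "CMQIRESG" -> "GSERIQMC"
  "aeoshv" -> "shv" -> "apd" -> "apd" -> "tiw" -> "TIW" -> "WIT"
  "nosrpmde" -> "nsrpmd" -> "vazxul" -> "vazxul" -> "otsqne" -> "OTSQNE" -> "ENQSTO"
  "wtdfkn" -> "wtdfkn" -> "eblnsv" -> "eblnsv" -> "xueglo" -> "XUEGLO" -> "OLGEUX"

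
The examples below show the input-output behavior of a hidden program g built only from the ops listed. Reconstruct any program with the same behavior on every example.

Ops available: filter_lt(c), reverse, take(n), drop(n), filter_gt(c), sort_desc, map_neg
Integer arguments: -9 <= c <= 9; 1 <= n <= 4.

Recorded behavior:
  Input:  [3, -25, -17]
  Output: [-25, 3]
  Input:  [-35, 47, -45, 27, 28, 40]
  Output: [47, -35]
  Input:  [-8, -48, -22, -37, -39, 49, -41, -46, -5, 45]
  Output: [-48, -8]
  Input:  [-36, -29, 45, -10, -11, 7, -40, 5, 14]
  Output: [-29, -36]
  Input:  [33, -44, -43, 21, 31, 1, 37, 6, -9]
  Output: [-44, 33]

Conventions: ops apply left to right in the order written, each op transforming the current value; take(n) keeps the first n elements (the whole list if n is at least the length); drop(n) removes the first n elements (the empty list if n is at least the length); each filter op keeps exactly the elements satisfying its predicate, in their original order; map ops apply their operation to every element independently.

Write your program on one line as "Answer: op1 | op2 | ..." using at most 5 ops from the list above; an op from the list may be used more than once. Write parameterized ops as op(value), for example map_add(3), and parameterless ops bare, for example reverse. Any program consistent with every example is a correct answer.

take(2) | map_neg | reverse | map_neg

Check, running the answer program on each example:
  [3, -25, -17] -> [3, -25] -> [-3, 25] -> [25, -3] -> [-25, 3]
  [-35, 47, -45, 27, 28, 40] -> [-35, 47] -> [35, -47] -> [-47, 35] -> [47, -35]
  [-8, -48, -22, -37, -39, 49, -41, -46, -5, 45] -> [-8, -48] -> [8, 48] -> [48, 8] -> [-48, -8]
  [-36, -29, 45, -10, -11, 7, -40, 5, 14] -> [-36, -29] -> [36, 29] -> [29, 36] -> [-29, -36]
  [33, -44, -43, 21, 31, 1, 37, 6, -9] -> [33, -44] -> [-33, 44] -> [44, -33] -> [-44, 33]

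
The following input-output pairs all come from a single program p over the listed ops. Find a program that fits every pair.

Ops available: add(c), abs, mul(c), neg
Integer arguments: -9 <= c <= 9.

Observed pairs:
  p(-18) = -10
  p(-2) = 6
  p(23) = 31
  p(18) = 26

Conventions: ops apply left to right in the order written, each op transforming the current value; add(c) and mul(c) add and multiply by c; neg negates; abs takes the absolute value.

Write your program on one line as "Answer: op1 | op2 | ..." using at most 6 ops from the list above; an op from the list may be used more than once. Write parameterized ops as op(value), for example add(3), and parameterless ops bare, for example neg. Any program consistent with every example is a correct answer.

add(9) | add(1) | neg | add(2) | neg

Check, running the answer program on each example:
  -18 -> -9 -> -8 -> 8 -> 10 -> -10
  -2 -> 7 -> 8 -> -8 -> -6 -> 6
  23 -> 32 -> 33 -> -33 -> -31 -> 31
  18 -> 27 -> 28 -> -28 -> -26 -> 26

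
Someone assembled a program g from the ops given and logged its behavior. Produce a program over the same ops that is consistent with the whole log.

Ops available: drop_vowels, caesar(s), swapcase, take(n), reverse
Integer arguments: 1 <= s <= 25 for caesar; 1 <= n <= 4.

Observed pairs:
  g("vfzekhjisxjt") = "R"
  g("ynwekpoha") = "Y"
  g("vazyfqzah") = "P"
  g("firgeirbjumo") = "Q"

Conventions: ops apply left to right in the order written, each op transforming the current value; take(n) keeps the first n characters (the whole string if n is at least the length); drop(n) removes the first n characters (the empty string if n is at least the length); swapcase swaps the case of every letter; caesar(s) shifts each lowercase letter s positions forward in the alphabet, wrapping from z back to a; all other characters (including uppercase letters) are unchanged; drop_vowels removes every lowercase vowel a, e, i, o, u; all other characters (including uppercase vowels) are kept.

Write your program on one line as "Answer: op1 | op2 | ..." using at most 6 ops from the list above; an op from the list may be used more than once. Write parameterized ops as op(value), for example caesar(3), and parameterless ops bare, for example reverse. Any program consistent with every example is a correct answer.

caesar(10) | drop_vowels | take(4) | swapcase | reverse | take(1)

Check, running the answer program on each example:
  "vfzekhjisxjt" -> "fpjourtschtd" -> "fpjrtschtd" -> "fpjr" -> "FPJR" -> "RJPF" -> "R"
  "ynwekpoha" -> "ixgouzyrk" -> "xgzyrk" -> "xgzy" -> "XGZY" -> "YZGX" -> "Y"
  "vazyfqzah" -> "fkjipajkr" -> "fkjpjkr" -> "fkjp" -> "FKJP" -> "PJKF" -> "P"
  "firgeirbjumo" -> "psbqosbltewy" -> "psbqsbltwy" -> "psbq" -> "PSBQ" -> "QBSP" -> "Q"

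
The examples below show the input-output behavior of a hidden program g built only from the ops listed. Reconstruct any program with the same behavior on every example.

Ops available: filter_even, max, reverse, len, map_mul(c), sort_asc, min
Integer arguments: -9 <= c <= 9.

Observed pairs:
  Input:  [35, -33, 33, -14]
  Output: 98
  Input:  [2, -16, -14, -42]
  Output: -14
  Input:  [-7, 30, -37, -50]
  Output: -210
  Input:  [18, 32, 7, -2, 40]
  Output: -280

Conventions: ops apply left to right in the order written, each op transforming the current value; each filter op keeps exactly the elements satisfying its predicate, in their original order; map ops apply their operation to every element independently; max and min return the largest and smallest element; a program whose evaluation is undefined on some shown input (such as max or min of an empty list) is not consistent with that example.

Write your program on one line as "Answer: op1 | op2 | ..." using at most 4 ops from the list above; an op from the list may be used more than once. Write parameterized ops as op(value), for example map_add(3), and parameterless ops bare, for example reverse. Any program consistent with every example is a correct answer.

map_mul(-7) | filter_even | sort_asc | min

Check, running the answer program on each example:
  [35, -33, 33, -14] -> [-245, 231, -231, 98] -> [98] -> [98] -> 98
  [2, -16, -14, -42] -> [-14, 112, 98, 294] -> [-14, 112, 98, 294] -> [-14, 98, 112, 294] -> -14
  [-7, 30, -37, -50] -> [49, -210, 259, 350] -> [-210, 350] -> [-210, 350] -> -210
  [18, 32, 7, -2, 40] -> [-126, -224, -49, 14, -280] -> [-126, -224, 14, -280] -> [-280, -224, -126, 14] -> -280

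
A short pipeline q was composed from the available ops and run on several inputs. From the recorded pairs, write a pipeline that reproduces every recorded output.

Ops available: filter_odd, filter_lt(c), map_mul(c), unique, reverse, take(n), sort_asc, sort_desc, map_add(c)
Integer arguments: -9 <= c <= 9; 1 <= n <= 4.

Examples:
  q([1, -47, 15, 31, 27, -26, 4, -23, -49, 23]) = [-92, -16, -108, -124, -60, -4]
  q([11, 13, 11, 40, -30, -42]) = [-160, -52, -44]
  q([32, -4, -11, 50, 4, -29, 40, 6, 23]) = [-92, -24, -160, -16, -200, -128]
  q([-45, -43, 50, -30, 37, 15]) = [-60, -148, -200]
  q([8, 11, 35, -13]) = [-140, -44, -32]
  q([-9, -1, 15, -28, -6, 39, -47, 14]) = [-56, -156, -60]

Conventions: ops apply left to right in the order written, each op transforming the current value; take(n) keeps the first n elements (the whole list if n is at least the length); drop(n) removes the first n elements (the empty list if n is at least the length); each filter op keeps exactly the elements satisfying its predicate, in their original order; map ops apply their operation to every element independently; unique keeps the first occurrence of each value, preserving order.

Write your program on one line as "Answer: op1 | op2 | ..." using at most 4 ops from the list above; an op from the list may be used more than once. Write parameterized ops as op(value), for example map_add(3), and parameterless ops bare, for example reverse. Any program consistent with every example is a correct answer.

unique | map_mul(-4) | reverse | filter_lt(4)

Check, running the answer program on each example:
  [1, -47, 15, 31, 27, -26, 4, -23, -49, 23] -> [1, -47, 15, 31, 27, -26, 4, -23, -49, 23] -> [-4, 188, -60, -124, -108, 104, -16, 92, 196, -92] -> [-92, 196, 92, -16, 104, -108, -124, -60, 188, -4] -> [-92, -16, -108, -124, -60, -4]
  [11, 13, 11, 40, -30, -42] -> [11, 13, 40, -30, -42] -> [-44, -52, -160, 120, 168] -> [168, 120, -160, -52, -44] -> [-160, -52, -44]
  [32, -4, -11, 50, 4, -29, 40, 6, 23] -> [32, -4, -11, 50, 4, -29, 40, 6, 23] -> [-128, 16, 44, -200, -16, 116, -160, -24, -92] -> [-92, -24, -160, 116, -16, -200, 44, 16, -128] -> [-92, -24, -160, -16, -200, -128]
  [-45, -43, 50, -30, 37, 15] -> [-45, -43, 50, -30, 37, 15] -> [180, 172, -200, 120, -148, -60] -> [-60, -148, 120, -200, 172, 180] -> [-60, -148, -200]
  [8, 11, 35, -13] -> [8, 11, 35, -13] -> [-32, -44, -140, 52] -> [52, -140, -44, -32] -> [-140, -44, -32]
  [-9, -1, 15, -28, -6, 39, -47, 14] -> [-9, -1, 15, -28, -6, 39, -47, 14] -> [36, 4, -60, 112, 24, -156, 188, -56] -> [-56, 188, -156, 24, 112, -60, 4, 36] -> [-56, -156, -60]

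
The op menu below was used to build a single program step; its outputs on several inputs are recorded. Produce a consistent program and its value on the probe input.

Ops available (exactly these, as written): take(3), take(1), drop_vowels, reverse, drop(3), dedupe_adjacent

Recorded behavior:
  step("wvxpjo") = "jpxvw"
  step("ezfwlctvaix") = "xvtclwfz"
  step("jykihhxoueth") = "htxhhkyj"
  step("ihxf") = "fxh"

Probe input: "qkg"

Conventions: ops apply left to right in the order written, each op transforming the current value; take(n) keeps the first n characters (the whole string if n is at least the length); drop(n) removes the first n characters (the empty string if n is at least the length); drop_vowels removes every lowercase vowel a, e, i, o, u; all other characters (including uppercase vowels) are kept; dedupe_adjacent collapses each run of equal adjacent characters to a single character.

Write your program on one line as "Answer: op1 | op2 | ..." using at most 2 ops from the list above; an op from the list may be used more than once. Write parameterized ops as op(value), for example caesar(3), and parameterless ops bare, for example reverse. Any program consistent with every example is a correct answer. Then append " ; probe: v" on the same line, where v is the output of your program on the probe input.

drop_vowels | reverse ; probe: "gkq"

Check, running the answer program on each example:
  "wvxpjo" -> "wvxpj" -> "jpxvw"
  "ezfwlctvaix" -> "zfwlctvx" -> "xvtclwfz"
  "jykihhxoueth" -> "jykhhxth" -> "htxhhkyj"
  "ihxf" -> "hxf" -> "fxh"
  probe: "qkg" -> "qkg" -> "gkq"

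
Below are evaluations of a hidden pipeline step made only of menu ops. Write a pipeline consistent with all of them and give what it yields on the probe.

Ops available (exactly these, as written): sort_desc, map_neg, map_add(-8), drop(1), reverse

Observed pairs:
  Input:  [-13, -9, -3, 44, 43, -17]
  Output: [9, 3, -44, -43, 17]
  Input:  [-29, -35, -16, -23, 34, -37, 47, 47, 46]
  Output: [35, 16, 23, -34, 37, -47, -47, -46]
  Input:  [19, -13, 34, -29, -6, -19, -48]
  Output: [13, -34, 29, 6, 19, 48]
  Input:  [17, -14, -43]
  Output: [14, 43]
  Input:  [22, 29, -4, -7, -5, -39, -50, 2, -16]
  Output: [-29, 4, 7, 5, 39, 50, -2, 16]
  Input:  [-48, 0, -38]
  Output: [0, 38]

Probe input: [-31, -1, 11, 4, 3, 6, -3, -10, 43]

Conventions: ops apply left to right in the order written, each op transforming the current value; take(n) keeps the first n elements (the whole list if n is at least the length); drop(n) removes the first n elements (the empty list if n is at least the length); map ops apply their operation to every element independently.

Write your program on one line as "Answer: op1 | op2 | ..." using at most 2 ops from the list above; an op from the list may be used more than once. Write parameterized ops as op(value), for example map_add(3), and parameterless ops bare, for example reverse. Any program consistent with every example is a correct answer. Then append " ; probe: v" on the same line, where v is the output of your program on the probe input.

drop(1) | map_neg ; probe: [1, -11, -4, -3, -6, 3, 10, -43]

Check, running the answer program on each example:
  [-13, -9, -3, 44, 43, -17] -> [-9, -3, 44, 43, -17] -> [9, 3, -44, -43, 17]
  [-29, -35, -16, -23, 34, -37, 47, 47, 46] -> [-35, -16, -23, 34, -37, 47, 47, 46] -> [35, 16, 23, -34, 37, -47, -47, -46]
  [19, -13, 34, -29, -6, -19, -48] -> [-13, 34, -29, -6, -19, -48] -> [13, -34, 29, 6, 19, 48]
  [17, -14, -43] -> [-14, -43] -> [14, 43]
  [22, 29, -4, -7, -5, -39, -50, 2, -16] -> [29, -4, -7, -5, -39, -50, 2, -16] -> [-29, 4, 7, 5, 39, 50, -2, 16]
  [-48, 0, -38] -> [0, -38] -> [0, 38]
  probe: [-31, -1, 11, 4, 3, 6, -3, -10, 43] -> [-1, 11, 4, 3, 6, -3, -10, 43] -> [1, -11, -4, -3, -6, 3, 10, -43]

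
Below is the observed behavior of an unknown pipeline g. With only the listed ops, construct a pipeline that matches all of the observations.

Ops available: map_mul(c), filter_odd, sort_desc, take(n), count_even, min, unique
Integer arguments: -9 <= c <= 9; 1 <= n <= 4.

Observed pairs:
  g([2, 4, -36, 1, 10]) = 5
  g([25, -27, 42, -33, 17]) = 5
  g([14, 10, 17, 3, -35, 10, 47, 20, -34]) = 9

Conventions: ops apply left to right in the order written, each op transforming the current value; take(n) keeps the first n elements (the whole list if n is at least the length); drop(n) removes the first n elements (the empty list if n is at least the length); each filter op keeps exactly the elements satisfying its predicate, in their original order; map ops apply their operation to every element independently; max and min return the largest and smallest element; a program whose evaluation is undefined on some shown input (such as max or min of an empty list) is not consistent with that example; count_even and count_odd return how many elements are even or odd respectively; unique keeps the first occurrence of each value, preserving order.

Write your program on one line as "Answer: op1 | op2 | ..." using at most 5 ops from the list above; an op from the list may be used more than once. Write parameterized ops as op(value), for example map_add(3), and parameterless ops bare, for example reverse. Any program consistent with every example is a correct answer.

map_mul(2) | sort_desc | map_mul(-1) | count_even

Check, running the answer program on each example:
  [2, 4, -36, 1, 10] -> [4, 8, -72, 2, 20] -> [20, 8, 4, 2, -72] -> [-20, -8, -4, -2, 72] -> 5
  [25, -27, 42, -33, 17] -> [50, -54, 84, -66, 34] -> [84, 50, 34, -54, -66] -> [-84, -50, -34, 54, 66] -> 5
  [14, 10, 17, 3, -35, 10, 47, 20, -34] -> [28, 20, 34, 6, -70, 20, 94, 40, -68] -> [94, 40, 34, 28, 20, 20, 6, -68, -70] -> [-94, -40, -34, -28, -20, -20, -6, 68, 70] -> 9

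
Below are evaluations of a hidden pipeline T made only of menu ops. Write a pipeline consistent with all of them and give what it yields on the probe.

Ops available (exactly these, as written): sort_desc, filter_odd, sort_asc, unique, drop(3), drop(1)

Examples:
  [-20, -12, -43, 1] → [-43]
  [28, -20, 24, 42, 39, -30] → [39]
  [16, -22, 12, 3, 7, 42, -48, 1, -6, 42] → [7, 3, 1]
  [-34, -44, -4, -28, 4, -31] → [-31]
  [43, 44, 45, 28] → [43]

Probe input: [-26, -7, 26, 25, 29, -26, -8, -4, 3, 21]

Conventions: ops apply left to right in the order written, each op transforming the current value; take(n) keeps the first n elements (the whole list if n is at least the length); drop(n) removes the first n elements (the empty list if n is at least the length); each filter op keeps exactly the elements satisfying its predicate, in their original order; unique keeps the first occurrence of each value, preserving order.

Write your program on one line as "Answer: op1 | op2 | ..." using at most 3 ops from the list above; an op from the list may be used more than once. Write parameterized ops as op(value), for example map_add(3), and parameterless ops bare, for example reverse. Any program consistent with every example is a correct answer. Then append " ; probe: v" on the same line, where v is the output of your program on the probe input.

sort_desc | drop(1) | filter_odd ; probe: [25, 21, 3, -7]

Check, running the answer program on each example:
  [-20, -12, -43, 1] -> [1, -12, -20, -43] -> [-12, -20, -43] -> [-43]
  [28, -20, 24, 42, 39, -30] -> [42, 39, 28, 24, -20, -30] -> [39, 28, 24, -20, -30] -> [39]
  [16, -22, 12, 3, 7, 42, -48, 1, -6, 42] -> [42, 42, 16, 12, 7, 3, 1, -6, -22, -48] -> [42, 16, 12, 7, 3, 1, -6, -22, -48] -> [7, 3, 1]
  [-34, -44, -4, -28, 4, -31] -> [4, -4, -28, -31, -34, -44] -> [-4, -28, -31, -34, -44] -> [-31]
  [43, 44, 45, 28] -> [45, 44, 43, 28] -> [44, 43, 28] -> [43]
  probe: [-26, -7, 26, 25, 29, -26, -8, -4, 3, 21] -> [29, 26, 25, 21, 3, -4, -7, -8, -26, -26] -> [26, 25, 21, 3, -4, -7, -8, -26, -26] -> [25, 21, 3, -7]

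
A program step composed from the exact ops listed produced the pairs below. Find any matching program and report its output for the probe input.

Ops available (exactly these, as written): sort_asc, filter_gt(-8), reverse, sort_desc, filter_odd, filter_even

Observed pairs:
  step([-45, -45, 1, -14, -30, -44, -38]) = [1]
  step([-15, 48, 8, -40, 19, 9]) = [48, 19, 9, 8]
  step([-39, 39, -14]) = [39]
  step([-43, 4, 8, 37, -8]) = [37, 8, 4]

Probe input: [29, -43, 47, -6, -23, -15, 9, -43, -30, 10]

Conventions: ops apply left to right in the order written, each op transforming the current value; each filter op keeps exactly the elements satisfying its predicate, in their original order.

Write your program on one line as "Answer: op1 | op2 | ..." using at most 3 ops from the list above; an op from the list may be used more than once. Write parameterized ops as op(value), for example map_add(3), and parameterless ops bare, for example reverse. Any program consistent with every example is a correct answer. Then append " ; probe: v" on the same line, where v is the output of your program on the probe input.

filter_gt(-8) | sort_desc ; probe: [47, 29, 10, 9, -6]

Check, running the answer program on each example:
  [-45, -45, 1, -14, -30, -44, -38] -> [1] -> [1]
  [-15, 48, 8, -40, 19, 9] -> [48, 8, 19, 9] -> [48, 19, 9, 8]
  [-39, 39, -14] -> [39] -> [39]
  [-43, 4, 8, 37, -8] -> [4, 8, 37] -> [37, 8, 4]
  probe: [29, -43, 47, -6, -23, -15, 9, -43, -30, 10] -> [29, 47, -6, 9, 10] -> [47, 29, 10, 9, -6]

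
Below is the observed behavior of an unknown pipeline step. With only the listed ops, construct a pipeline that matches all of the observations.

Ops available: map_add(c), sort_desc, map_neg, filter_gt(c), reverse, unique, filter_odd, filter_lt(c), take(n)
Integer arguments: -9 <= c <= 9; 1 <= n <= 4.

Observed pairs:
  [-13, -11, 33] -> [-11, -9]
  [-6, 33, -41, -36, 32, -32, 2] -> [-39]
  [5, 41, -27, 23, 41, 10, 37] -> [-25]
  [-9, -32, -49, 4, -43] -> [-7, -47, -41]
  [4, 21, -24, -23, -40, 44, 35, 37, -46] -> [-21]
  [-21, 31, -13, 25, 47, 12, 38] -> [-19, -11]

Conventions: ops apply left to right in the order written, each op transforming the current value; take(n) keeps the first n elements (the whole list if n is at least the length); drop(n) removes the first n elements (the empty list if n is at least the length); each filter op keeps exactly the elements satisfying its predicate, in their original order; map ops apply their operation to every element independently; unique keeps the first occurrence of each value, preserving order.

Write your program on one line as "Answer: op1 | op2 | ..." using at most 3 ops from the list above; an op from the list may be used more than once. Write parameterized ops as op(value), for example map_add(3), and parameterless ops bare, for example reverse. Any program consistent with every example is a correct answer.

filter_odd | map_add(2) | filter_lt(1)

Check, running the answer program on each example:
  [-13, -11, 33] -> [-13, -11, 33] -> [-11, -9, 35] -> [-11, -9]
  [-6, 33, -41, -36, 32, -32, 2] -> [33, -41] -> [35, -39] -> [-39]
  [5, 41, -27, 23, 41, 10, 37] -> [5, 41, -27, 23, 41, 37] -> [7, 43, -25, 25, 43, 39] -> [-25]
  [-9, -32, -49, 4, -43] -> [-9, -49, -43] -> [-7, -47, -41] -> [-7, -47, -41]
  [4, 21, -24, -23, -40, 44, 35, 37, -46] -> [21, -23, 35, 37] -> [23, -21, 37, 39] -> [-21]
  [-21, 31, -13, 25, 47, 12, 38] -> [-21, 31, -13, 25, 47] -> [-19, 33, -11, 27, 49] -> [-19, -11]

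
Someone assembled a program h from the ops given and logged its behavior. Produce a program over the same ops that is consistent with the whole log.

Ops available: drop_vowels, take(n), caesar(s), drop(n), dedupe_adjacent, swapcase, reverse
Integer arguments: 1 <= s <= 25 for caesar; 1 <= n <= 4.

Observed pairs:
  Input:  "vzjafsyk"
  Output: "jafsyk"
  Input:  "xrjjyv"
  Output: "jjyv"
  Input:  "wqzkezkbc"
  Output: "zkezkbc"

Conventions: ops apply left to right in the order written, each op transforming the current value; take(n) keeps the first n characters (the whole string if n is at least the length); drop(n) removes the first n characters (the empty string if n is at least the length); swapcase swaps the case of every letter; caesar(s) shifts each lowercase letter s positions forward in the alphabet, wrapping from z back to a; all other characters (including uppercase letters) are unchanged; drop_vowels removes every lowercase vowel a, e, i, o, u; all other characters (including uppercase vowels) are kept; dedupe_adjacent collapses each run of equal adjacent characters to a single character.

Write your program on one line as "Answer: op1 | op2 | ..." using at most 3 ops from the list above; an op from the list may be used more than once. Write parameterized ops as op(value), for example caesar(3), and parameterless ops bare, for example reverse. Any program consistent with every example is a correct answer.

swapcase | drop(2) | swapcase

Check, running the answer program on each example:
  "vzjafsyk" -> "VZJAFSYK" -> "JAFSYK" -> "jafsyk"
  "xrjjyv" -> "XRJJYV" -> "JJYV" -> "jjyv"
  "wqzkezkbc" -> "WQZKEZKBC" -> "ZKEZKBC" -> "zkezkbc"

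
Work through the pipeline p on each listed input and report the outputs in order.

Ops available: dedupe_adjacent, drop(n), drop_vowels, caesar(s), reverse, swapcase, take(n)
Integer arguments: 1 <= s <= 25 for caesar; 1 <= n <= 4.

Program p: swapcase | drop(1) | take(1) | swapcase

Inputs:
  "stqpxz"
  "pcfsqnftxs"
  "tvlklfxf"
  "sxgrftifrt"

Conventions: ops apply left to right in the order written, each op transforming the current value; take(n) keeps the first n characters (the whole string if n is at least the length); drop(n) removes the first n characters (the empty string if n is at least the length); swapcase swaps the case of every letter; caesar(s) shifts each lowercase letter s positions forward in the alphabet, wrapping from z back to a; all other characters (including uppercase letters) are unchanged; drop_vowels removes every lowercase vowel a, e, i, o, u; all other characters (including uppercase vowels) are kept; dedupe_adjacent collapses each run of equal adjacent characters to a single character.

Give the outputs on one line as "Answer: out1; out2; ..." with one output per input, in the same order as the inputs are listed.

"t"; "c"; "v"; "x"

Execution, op by op:
  "stqpxz" -> "STQPXZ" -> "TQPXZ" -> "T" -> "t"
  "pcfsqnftxs" -> "PCFSQNFTXS" -> "CFSQNFTXS" -> "C" -> "c"
  "tvlklfxf" -> "TVLKLFXF" -> "VLKLFXF" -> "V" -> "v"
  "sxgrftifrt" -> "SXGRFTIFRT" -> "XGRFTIFRT" -> "X" -> "x"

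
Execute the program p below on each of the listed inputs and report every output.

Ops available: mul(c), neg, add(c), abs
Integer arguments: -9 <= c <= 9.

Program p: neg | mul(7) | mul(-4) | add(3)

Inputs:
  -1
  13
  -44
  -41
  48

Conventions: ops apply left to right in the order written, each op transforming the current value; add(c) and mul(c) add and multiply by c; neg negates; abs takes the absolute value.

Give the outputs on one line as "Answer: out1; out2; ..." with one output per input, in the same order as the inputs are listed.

-25; 367; -1229; -1145; 1347

Execution, op by op:
  -1 -> 1 -> 7 -> -28 -> -25
  13 -> -13 -> -91 -> 364 -> 367
  -44 -> 44 -> 308 -> -1232 -> -1229
  -41 -> 41 -> 287 -> -1148 -> -1145
  48 -> -48 -> -336 -> 1344 -> 1347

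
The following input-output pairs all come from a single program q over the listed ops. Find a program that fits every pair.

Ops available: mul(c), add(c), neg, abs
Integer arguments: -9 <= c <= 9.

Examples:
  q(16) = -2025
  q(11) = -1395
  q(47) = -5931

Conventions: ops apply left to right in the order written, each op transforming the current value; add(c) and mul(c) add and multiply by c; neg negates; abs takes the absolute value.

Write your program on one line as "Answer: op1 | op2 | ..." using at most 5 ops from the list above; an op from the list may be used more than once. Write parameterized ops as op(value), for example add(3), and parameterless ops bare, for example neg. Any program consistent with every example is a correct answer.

mul(9) | mul(-7) | mul(2) | add(-9)

Check, running the answer program on each example:
  16 -> 144 -> -1008 -> -2016 -> -2025
  11 -> 99 -> -693 -> -1386 -> -1395
  47 -> 423 -> -2961 -> -5922 -> -5931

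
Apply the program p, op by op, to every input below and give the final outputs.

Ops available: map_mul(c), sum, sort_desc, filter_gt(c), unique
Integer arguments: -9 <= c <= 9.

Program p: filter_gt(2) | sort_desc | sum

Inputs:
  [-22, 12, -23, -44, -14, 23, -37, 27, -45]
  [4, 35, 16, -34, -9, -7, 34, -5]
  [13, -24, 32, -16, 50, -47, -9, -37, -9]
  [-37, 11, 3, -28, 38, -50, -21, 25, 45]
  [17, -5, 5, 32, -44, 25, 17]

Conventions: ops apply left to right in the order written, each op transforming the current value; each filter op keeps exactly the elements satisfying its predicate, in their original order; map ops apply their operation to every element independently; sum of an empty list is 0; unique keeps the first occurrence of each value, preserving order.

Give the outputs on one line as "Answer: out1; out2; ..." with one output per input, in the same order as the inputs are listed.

62; 89; 95; 122; 96

Execution, op by op:
  [-22, 12, -23, -44, -14, 23, -37, 27, -45] -> [12, 23, 27] -> [27, 23, 12] -> 62
  [4, 35, 16, -34, -9, -7, 34, -5] -> [4, 35, 16, 34] -> [35, 34, 16, 4] -> 89
  [13, -24, 32, -16, 50, -47, -9, -37, -9] -> [13, 32, 50] -> [50, 32, 13] -> 95
  [-37, 11, 3, -28, 38, -50, -21, 25, 45] -> [11, 3, 38, 25, 45] -> [45, 38, 25, 11, 3] -> 122
  [17, -5, 5, 32, -44, 25, 17] -> [17, 5, 32, 25, 17] -> [32, 25, 17, 17, 5] -> 96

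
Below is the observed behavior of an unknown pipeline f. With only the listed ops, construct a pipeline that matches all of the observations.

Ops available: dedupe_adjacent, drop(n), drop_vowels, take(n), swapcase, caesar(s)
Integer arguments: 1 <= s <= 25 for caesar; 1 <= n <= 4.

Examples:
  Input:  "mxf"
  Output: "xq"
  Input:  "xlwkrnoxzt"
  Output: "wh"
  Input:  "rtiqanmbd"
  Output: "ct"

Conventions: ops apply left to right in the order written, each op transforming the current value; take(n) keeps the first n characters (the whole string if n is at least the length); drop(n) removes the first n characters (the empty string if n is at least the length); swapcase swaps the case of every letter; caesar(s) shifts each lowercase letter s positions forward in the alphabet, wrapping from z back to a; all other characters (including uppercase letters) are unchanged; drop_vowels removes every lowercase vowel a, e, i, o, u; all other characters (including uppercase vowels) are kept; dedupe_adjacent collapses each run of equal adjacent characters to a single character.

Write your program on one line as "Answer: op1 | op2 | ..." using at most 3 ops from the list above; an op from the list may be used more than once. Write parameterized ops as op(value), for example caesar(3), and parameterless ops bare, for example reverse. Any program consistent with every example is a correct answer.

caesar(11) | take(3) | drop_vowels

Check, running the answer program on each example:
  "mxf" -> "xiq" -> "xiq" -> "xq"
  "xlwkrnoxzt" -> "iwhvcyzike" -> "iwh" -> "wh"
  "rtiqanmbd" -> "cetblyxmo" -> "cet" -> "ct"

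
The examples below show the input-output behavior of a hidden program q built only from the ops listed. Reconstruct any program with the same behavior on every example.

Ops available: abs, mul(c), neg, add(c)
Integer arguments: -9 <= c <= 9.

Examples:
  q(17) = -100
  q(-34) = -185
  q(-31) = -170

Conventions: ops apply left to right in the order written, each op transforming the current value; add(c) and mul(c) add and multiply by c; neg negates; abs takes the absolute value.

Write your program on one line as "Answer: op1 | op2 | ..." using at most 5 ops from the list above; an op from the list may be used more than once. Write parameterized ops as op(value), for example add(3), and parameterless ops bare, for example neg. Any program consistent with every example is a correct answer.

abs | add(3) | mul(5) | neg

Check, running the answer program on each example:
  17 -> 17 -> 20 -> 100 -> -100
  -34 -> 34 -> 37 -> 185 -> -185
  -31 -> 31 -> 34 -> 170 -> -170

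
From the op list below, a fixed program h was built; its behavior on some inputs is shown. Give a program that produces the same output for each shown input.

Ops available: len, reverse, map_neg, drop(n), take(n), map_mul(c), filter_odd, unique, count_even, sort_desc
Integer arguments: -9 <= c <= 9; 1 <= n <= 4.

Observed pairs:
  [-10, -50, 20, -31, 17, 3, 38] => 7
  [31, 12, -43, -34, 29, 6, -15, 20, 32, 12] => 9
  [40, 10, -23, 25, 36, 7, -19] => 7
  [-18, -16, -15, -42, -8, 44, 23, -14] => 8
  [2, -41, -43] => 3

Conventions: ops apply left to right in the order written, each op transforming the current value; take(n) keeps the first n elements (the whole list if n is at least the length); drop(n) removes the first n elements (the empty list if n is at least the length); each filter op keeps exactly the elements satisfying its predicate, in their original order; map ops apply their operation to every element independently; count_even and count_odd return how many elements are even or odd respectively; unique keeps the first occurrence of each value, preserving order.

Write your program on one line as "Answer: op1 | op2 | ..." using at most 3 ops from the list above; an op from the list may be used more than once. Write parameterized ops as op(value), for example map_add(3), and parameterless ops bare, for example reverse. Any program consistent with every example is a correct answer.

unique | len

Check, running the answer program on each example:
  [-10, -50, 20, -31, 17, 3, 38] -> [-10, -50, 20, -31, 17, 3, 38] -> 7
  [31, 12, -43, -34, 29, 6, -15, 20, 32, 12] -> [31, 12, -43, -34, 29, 6, -15, 20, 32] -> 9
  [40, 10, -23, 25, 36, 7, -19] -> [40, 10, -23, 25, 36, 7, -19] -> 7
  [-18, -16, -15, -42, -8, 44, 23, -14] -> [-18, -16, -15, -42, -8, 44, 23, -14] -> 8
  [2, -41, -43] -> [2, -41, -43] -> 3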